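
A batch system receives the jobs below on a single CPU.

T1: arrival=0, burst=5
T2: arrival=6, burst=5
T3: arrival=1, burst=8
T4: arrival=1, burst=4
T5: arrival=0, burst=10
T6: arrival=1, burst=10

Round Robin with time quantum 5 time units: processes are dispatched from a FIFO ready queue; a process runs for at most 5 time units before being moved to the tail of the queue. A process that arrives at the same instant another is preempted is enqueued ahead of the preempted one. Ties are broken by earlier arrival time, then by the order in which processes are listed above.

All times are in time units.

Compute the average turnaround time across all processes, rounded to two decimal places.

Timeline: | T1 0-5 | T5 5-10 | T3 10-15 | T4 15-19 | T6 19-24 | T2 24-29 | T5 29-34 | T3 34-37 | T6 37-42 |
Completion: T1=5  T2=29  T3=37  T4=19  T5=34  T6=42
Turnaround times: T1=5, T2=23, T3=36, T4=18, T5=34, T6=41
Average turnaround = (5+23+36+18+34+41) / 6 = 157/6 = 26.17

26.17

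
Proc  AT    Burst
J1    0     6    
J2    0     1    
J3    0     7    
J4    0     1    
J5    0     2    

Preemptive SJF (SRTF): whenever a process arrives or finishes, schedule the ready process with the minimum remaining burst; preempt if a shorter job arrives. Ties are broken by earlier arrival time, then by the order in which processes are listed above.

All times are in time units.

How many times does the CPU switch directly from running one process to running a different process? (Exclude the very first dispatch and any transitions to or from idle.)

Timeline: | J2 0-1 | J4 1-2 | J5 2-4 | J1 4-10 | J3 10-17 |
Completion: J1=10  J2=1  J3=17  J4=2  J5=4

4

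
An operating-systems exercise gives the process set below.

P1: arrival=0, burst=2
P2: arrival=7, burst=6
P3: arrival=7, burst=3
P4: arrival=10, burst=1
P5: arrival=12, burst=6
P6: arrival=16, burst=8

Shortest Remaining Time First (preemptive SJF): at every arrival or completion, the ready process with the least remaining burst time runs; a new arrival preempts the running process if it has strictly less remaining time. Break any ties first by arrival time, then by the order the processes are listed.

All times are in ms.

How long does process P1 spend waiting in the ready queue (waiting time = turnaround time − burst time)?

Schedule: | P1 0-2 | idle 2-7 | P3 7-10 | P4 10-11 | P2 11-17 | P5 17-23 | P6 23-31 |
Completion: P1=2  P2=17  P3=10  P4=11  P5=23  P6=31
Turnaround (C−A): P1=2  P2=10  P3=3  P4=1  P5=11  P6=15
Waiting(P1) = turnaround − burst = 2 − 2 = 0

0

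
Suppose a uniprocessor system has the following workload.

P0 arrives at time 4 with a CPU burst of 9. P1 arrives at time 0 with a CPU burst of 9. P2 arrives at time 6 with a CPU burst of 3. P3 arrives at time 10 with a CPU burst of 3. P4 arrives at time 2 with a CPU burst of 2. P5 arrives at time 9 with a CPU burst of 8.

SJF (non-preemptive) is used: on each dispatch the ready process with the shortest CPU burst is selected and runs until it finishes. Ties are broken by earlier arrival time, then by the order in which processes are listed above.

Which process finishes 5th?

Schedule: | P1 0-9 | P4 9-11 | P2 11-14 | P3 14-17 | P5 17-25 | P0 25-34 |
Completion: P0=34  P1=9  P2=14  P3=17  P4=11  P5=25
Turnaround (C−A): P0=30  P1=9  P2=8  P3=7  P4=9  P5=16
Finish order: P1 → P4 → P2 → P3 → P5 → P0

P5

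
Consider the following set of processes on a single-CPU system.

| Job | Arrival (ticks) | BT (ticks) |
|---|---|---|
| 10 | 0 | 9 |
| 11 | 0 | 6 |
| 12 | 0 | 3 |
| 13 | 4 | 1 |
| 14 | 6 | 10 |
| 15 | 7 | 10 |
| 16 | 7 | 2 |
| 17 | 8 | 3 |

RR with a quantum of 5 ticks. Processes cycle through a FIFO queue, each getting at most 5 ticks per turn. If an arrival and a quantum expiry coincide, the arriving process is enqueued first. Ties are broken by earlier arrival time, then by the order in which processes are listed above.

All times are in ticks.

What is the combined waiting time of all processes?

149

Timeline: | 10 0-5 | 11 5-10 | 12 10-13 | 13 13-14 | 10 14-18 | 14 18-23 | 15 23-28 | 16 28-30 | 17 30-33 | 11 33-34 | 14 34-39 | 15 39-44 |
Completion: 10=18  11=34  12=13  13=14  14=39  15=44  16=30  17=33
Turnaround (C−A): 10=18  11=34  12=13  13=10  14=33  15=37  16=23  17=25
Waiting = turnaround − burst: 10=9, 11=28, 12=10, 13=9, 14=23, 15=27, 16=21, 17=22
Total waiting = 9 + 28 + 10 + 9 + 23 + 27 + 21 + 22 = 149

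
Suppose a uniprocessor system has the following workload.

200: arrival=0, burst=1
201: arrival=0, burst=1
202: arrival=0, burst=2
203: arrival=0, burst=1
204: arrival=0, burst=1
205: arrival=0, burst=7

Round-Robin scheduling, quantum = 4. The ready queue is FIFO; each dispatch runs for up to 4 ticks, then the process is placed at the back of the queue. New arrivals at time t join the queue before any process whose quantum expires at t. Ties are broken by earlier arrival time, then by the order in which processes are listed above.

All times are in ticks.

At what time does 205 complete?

13

Timeline: | 200 0-1 | 201 1-2 | 202 2-4 | 203 4-5 | 204 5-6 | 205 6-13 |
Completion: 200=1  201=2  202=4  203=5  204=6  205=13
Turnaround (C−A): 200=1  201=2  202=4  203=5  204=6  205=13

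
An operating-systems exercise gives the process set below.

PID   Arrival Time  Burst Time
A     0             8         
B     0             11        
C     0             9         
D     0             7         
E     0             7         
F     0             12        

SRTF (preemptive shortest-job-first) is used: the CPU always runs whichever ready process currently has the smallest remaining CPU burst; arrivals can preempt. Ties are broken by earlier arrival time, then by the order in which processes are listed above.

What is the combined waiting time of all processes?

116

Gantt: | D 0-7 | E 7-14 | A 14-22 | C 22-31 | B 31-42 | F 42-54 |
Completion: A=22  B=42  C=31  D=7  E=14  F=54
Turnaround (C−A): A=22  B=42  C=31  D=7  E=14  F=54
Waiting = turnaround − burst: A=14, B=31, C=22, D=0, E=7, F=42
Total waiting = 14 + 31 + 22 + 0 + 7 + 42 = 116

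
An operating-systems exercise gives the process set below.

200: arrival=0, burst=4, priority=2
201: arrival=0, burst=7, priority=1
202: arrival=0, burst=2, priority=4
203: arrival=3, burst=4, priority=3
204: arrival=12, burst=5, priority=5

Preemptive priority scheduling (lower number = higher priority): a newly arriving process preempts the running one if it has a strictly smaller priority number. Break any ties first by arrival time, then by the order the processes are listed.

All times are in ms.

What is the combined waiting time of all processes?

35

Timeline: | 201 0-7 | 200 7-11 | 203 11-15 | 202 15-17 | 204 17-22 |
Completion: 200=11  201=7  202=17  203=15  204=22
Turnaround (C−A): 200=11  201=7  202=17  203=12  204=10
Waiting = turnaround − burst: 200=7, 201=0, 202=15, 203=8, 204=5
Total waiting = 7 + 0 + 15 + 8 + 5 = 35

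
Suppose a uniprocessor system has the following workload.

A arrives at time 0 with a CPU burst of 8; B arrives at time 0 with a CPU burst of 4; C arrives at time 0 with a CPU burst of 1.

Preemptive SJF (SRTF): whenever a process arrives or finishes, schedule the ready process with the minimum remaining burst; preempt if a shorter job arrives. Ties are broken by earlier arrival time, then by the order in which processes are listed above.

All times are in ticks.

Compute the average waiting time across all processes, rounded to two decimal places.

Gantt: | C 0-1 | B 1-5 | A 5-13 |
Completion: A=13  B=5  C=1
Waiting times: A=5, B=1, C=0
Average waiting = (5+1+0) / 3 = 6/3 = 2.00

2.00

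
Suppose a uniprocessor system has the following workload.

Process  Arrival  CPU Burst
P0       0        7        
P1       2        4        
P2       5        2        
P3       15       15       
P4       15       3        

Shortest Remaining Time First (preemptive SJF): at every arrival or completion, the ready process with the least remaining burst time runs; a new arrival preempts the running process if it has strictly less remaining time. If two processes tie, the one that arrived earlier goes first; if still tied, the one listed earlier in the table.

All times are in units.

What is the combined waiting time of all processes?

Timeline: | P0 0-2 | P1 2-6 | P2 6-8 | P0 8-13 | idle 13-15 | P4 15-18 | P3 18-33 |
Completion: P0=13  P1=6  P2=8  P3=33  P4=18
Turnaround (C−A): P0=13  P1=4  P2=3  P3=18  P4=3
Waiting = turnaround − burst: P0=6, P1=0, P2=1, P3=3, P4=0
Total waiting = 6 + 0 + 1 + 3 + 0 = 10

10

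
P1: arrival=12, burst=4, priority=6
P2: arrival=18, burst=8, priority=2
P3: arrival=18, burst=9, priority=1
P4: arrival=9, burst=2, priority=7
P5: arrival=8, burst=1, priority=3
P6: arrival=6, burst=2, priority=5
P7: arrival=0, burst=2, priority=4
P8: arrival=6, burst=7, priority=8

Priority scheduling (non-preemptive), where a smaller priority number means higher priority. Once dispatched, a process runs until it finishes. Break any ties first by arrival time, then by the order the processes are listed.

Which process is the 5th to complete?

P8

Timeline: | P7 0-2 | idle 2-6 | P6 6-8 | P5 8-9 | P4 9-11 | P8 11-18 | P3 18-27 | P2 27-35 | P1 35-39 |
Completion: P1=39  P2=35  P3=27  P4=11  P5=9  P6=8  P7=2  P8=18
Turnaround (C−A): P1=27  P2=17  P3=9  P4=2  P5=1  P6=2  P7=2  P8=12
Finish order: P7 → P6 → P5 → P4 → P8 → P3 → P2 → P1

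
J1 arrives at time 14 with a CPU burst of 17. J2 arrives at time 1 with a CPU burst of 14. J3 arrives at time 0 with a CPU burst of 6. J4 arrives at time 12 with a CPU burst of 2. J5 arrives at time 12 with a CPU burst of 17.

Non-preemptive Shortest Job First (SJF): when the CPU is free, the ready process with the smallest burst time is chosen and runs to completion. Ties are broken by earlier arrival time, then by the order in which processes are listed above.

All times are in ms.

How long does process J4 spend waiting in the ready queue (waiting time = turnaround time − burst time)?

Timeline: | J3 0-6 | J2 6-20 | J4 20-22 | J5 22-39 | J1 39-56 |
Completion: J1=56  J2=20  J3=6  J4=22  J5=39
Waiting(J4) = turnaround − burst = 10 − 2 = 8

8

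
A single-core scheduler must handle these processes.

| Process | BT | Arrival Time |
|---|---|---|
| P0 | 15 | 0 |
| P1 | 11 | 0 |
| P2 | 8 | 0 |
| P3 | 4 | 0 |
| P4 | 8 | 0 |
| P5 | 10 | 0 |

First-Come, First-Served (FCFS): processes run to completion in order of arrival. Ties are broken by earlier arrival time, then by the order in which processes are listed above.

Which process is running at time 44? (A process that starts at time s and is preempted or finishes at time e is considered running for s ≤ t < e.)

Schedule: | P0 0-15 | P1 15-26 | P2 26-34 | P3 34-38 | P4 38-46 | P5 46-56 |
Completion: P0=15  P1=26  P2=34  P3=38  P4=46  P5=56
Turnaround (C−A): P0=15  P1=26  P2=34  P3=38  P4=46  P5=56

P4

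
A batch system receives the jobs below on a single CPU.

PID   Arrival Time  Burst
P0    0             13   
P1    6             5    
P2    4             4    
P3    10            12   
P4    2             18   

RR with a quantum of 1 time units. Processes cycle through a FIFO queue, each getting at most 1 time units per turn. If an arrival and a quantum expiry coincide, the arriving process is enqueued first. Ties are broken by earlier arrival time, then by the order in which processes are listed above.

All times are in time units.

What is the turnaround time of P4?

Timeline: | P0 0-2 | P4 2-3 | P0 3-4 | P4 4-5 | P2 5-6 | P0 6-7 | P4 7-8 | P1 8-9 | P2 9-10 | P0 10-11 | P4 11-12 | P1 12-13 | P3 13-14 | P2 14-15 | P0 15-16 | P4 16-17 | P1 17-18 | P3 18-19 | P2 19-20 | P0 20-21 | P4 21-22 | P1 22-23 | P3 23-24 | P0 24-25 | P4 25-26 | P1 26-27 | P3 27-28 | P0 28-29 | P4 29-30 | P3 30-31 | P0 31-32 | P4 32-33 | P3 33-34 | P0 34-35 | P4 35-36 | P3 36-37 | P0 37-38 | P4 38-39 | P3 39-40 | P0 40-41 | P4 41-42 | P3 42-43 | P4 43-44 | P3 44-45 | P4 45-46 | P3 46-47 | P4 47-48 | P3 48-49 | P4 49-52 |
Completion: P0=41  P1=27  P2=20  P3=49  P4=52
Turnaround (C−A): P0=41  P1=21  P2=16  P3=39  P4=50
Turnaround(P4) = completion − arrival = 52 − 2 = 50

50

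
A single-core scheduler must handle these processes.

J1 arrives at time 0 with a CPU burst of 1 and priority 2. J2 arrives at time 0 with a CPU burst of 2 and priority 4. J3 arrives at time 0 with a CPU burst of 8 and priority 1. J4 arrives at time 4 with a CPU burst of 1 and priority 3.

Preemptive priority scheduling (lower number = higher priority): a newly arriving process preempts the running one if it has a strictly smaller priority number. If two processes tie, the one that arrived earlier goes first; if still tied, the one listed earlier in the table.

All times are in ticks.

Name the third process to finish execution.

J4

Schedule: | J3 0-8 | J1 8-9 | J4 9-10 | J2 10-12 |
Completion: J1=9  J2=12  J3=8  J4=10
Turnaround (C−A): J1=9  J2=12  J3=8  J4=6
Finish order: J3 → J1 → J4 → J2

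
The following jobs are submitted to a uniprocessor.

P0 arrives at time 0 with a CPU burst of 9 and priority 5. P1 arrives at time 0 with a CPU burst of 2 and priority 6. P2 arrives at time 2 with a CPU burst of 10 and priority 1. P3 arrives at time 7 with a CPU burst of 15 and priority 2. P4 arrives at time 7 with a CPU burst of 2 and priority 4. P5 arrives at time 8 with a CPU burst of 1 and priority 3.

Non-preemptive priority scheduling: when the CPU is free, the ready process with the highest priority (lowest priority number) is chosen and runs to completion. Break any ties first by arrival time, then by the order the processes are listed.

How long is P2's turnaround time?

Schedule: | P0 0-9 | P2 9-19 | P3 19-34 | P5 34-35 | P4 35-37 | P1 37-39 |
Completion: P0=9  P1=39  P2=19  P3=34  P4=37  P5=35
Turnaround (C−A): P0=9  P1=39  P2=17  P3=27  P4=30  P5=27
Turnaround(P2) = completion − arrival = 19 − 2 = 17

17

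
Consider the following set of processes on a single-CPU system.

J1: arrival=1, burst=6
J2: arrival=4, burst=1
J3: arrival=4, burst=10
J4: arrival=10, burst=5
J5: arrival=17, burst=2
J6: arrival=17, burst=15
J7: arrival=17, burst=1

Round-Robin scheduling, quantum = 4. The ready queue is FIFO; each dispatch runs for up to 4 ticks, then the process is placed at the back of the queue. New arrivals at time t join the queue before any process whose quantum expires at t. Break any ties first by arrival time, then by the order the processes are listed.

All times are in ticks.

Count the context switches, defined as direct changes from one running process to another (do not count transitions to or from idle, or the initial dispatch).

Gantt: | idle 0-1 | J1 1-5 | J2 5-6 | J3 6-10 | J1 10-12 | J4 12-16 | J3 16-20 | J4 20-21 | J5 21-23 | J6 23-27 | J7 27-28 | J3 28-30 | J6 30-41 |
Completion: J1=12  J2=6  J3=30  J4=21  J5=23  J6=41  J7=28
Turnaround (C−A): J1=11  J2=2  J3=26  J4=11  J5=6  J6=24  J7=11

11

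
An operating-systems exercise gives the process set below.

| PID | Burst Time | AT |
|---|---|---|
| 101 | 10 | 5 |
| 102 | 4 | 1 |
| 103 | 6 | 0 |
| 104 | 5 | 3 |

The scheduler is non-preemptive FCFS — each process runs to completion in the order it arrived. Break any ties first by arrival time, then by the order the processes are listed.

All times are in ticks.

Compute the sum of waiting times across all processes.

Schedule: | 103 0-6 | 102 6-10 | 104 10-15 | 101 15-25 |
Completion: 101=25  102=10  103=6  104=15
Turnaround (C−A): 101=20  102=9  103=6  104=12
Waiting = turnaround − burst: 101=10, 102=5, 103=0, 104=7
Total waiting = 10 + 5 + 0 + 7 = 22

22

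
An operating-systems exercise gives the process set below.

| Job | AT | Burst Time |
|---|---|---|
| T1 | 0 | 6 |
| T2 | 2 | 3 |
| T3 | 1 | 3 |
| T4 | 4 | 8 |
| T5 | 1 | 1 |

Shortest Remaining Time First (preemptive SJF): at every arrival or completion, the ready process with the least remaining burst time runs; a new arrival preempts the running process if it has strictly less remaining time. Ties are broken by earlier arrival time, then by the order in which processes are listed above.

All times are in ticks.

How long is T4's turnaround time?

Gantt: | T1 0-1 | T5 1-2 | T3 2-5 | T2 5-8 | T1 8-13 | T4 13-21 |
Completion: T1=13  T2=8  T3=5  T4=21  T5=2
Turnaround(T4) = completion − arrival = 21 − 4 = 17

17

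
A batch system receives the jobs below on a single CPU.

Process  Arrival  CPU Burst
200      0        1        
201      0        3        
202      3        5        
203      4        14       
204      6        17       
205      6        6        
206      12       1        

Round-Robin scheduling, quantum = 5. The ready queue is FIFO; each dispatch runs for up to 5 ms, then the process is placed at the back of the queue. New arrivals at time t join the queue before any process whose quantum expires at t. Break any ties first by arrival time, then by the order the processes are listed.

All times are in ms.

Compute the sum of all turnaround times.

Timeline: | 200 0-1 | 201 1-4 | 202 4-9 | 203 9-14 | 204 14-19 | 205 19-24 | 206 24-25 | 203 25-30 | 204 30-35 | 205 35-36 | 203 36-40 | 204 40-47 |
Completion: 200=1  201=4  202=9  203=40  204=47  205=36  206=25
Turnaround (C−A): 200=1  201=4  202=6  203=36  204=41  205=30  206=13
Turnaround = completion − arrival: 200=1, 201=4, 202=6, 203=36, 204=41, 205=30, 206=13
Total turnaround = 1 + 4 + 6 + 36 + 41 + 30 + 13 = 131

131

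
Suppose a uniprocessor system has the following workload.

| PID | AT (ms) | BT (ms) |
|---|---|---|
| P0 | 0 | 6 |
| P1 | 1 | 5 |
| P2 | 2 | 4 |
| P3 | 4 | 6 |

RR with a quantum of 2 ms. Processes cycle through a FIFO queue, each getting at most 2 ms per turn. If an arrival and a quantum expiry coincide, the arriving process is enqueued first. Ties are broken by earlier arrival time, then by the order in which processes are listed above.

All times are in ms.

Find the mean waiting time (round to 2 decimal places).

10.50

Timeline: | P0 0-2 | P1 2-4 | P2 4-6 | P0 6-8 | P3 8-10 | P1 10-12 | P2 12-14 | P0 14-16 | P3 16-18 | P1 18-19 | P3 19-21 |
Completion: P0=16  P1=19  P2=14  P3=21
Waiting times: P0=10, P1=13, P2=8, P3=11
Average waiting = (10+13+8+11) / 4 = 42/4 = 10.50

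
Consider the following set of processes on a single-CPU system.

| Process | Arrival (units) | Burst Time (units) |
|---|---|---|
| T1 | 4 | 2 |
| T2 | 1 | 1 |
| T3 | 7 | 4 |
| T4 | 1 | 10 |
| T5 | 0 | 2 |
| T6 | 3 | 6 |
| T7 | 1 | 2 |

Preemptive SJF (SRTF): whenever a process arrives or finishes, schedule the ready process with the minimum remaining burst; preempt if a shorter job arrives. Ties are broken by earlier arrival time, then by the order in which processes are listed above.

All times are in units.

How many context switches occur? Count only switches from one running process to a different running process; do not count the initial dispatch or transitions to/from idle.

6

Timeline: | T5 0-2 | T2 2-3 | T7 3-5 | T1 5-7 | T3 7-11 | T6 11-17 | T4 17-27 |
Completion: T1=7  T2=3  T3=11  T4=27  T5=2  T6=17  T7=5
Turnaround (C−A): T1=3  T2=2  T3=4  T4=26  T5=2  T6=14  T7=4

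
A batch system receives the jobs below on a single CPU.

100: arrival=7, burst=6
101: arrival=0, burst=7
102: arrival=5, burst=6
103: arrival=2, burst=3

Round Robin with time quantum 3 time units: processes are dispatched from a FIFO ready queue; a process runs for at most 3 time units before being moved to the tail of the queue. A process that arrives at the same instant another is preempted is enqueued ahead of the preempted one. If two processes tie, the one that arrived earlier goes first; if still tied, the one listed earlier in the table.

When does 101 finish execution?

Timeline: | 101 0-3 | 103 3-6 | 101 6-9 | 102 9-12 | 100 12-15 | 101 15-16 | 102 16-19 | 100 19-22 |
Completion: 100=22  101=16  102=19  103=6

16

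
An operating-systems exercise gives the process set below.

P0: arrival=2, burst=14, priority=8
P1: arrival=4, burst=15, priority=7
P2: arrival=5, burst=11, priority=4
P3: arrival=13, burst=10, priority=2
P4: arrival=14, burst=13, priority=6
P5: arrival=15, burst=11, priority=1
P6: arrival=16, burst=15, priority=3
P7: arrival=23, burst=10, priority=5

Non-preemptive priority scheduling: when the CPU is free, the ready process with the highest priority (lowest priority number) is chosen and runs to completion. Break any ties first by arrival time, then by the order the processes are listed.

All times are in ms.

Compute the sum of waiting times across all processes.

Schedule: | idle 0-2 | P0 2-16 | P5 16-27 | P3 27-37 | P6 37-52 | P2 52-63 | P7 63-73 | P4 73-86 | P1 86-101 |
Completion: P0=16  P1=101  P2=63  P3=37  P4=86  P5=27  P6=52  P7=73
Turnaround (C−A): P0=14  P1=97  P2=58  P3=24  P4=72  P5=12  P6=36  P7=50
Waiting = turnaround − burst: P0=0, P1=82, P2=47, P3=14, P4=59, P5=1, P6=21, P7=40
Total waiting = 0 + 82 + 47 + 14 + 59 + 1 + 21 + 40 = 264

264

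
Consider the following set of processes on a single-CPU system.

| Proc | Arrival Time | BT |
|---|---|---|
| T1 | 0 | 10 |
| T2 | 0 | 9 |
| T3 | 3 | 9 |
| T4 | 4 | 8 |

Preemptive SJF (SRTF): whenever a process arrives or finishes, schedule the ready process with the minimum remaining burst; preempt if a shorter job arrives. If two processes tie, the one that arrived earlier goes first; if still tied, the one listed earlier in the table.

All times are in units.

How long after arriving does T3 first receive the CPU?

Timeline: | T2 0-9 | T4 9-17 | T3 17-26 | T1 26-36 |
Completion: T1=36  T2=9  T3=26  T4=17
Turnaround (C−A): T1=36  T2=9  T3=23  T4=13
Response(T3) = first start − arrival = 17 − 3 = 14

14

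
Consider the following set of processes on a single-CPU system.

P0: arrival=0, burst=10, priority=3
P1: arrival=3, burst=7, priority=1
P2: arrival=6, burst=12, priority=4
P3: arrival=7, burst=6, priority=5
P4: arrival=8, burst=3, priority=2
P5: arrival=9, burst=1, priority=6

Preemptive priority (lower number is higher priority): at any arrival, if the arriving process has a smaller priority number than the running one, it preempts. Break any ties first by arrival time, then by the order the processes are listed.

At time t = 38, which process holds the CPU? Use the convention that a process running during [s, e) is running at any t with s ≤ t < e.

P5

Timeline: | P0 0-3 | P1 3-10 | P4 10-13 | P0 13-20 | P2 20-32 | P3 32-38 | P5 38-39 |
Completion: P0=20  P1=10  P2=32  P3=38  P4=13  P5=39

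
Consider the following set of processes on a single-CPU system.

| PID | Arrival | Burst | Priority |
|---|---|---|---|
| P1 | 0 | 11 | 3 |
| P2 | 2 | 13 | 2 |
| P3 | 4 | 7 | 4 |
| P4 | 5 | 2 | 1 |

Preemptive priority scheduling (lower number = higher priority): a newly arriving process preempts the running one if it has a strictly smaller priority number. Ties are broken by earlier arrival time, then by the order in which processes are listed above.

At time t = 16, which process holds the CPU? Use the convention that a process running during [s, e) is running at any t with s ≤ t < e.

Gantt: | P1 0-2 | P2 2-5 | P4 5-7 | P2 7-17 | P1 17-26 | P3 26-33 |
Completion: P1=26  P2=17  P3=33  P4=7
Turnaround (C−A): P1=26  P2=15  P3=29  P4=2

P2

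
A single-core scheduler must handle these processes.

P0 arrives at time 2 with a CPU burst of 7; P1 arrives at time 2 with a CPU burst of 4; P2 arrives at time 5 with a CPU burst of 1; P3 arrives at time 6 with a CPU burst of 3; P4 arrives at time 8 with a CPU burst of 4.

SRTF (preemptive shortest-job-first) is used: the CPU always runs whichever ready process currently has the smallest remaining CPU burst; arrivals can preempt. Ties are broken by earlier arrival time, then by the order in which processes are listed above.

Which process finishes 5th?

P0

Timeline: | idle 0-2 | P1 2-6 | P2 6-7 | P3 7-10 | P4 10-14 | P0 14-21 |
Completion: P0=21  P1=6  P2=7  P3=10  P4=14
Finish order: P1 → P2 → P3 → P4 → P0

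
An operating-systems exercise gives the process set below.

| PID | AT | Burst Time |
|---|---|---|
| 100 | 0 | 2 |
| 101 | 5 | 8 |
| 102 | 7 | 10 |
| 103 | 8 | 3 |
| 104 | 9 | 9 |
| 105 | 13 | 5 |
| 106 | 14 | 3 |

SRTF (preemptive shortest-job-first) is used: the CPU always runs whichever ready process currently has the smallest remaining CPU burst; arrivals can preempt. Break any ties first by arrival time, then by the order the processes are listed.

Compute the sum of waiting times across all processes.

52

Schedule: | 100 0-2 | idle 2-5 | 101 5-8 | 103 8-11 | 101 11-16 | 106 16-19 | 105 19-24 | 104 24-33 | 102 33-43 |
Completion: 100=2  101=16  102=43  103=11  104=33  105=24  106=19
Turnaround (C−A): 100=2  101=11  102=36  103=3  104=24  105=11  106=5
Waiting = turnaround − burst: 100=0, 101=3, 102=26, 103=0, 104=15, 105=6, 106=2
Total waiting = 0 + 3 + 26 + 0 + 15 + 6 + 2 = 52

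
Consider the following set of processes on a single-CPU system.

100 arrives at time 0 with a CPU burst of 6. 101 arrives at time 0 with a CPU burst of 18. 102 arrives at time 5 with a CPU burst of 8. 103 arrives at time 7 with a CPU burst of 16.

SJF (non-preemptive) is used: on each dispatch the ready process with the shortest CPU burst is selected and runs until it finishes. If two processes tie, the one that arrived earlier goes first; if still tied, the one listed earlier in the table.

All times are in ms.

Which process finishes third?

103

Timeline: | 100 0-6 | 102 6-14 | 103 14-30 | 101 30-48 |
Completion: 100=6  101=48  102=14  103=30
Turnaround (C−A): 100=6  101=48  102=9  103=23
Finish order: 100 → 102 → 103 → 101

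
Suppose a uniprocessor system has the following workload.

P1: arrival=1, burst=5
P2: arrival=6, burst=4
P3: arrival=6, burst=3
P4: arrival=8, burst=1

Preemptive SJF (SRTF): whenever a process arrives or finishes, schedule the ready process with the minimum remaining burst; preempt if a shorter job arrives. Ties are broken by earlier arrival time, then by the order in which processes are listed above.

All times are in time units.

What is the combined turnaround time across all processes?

18

Gantt: | idle 0-1 | P1 1-6 | P3 6-9 | P4 9-10 | P2 10-14 |
Completion: P1=6  P2=14  P3=9  P4=10
Turnaround (C−A): P1=5  P2=8  P3=3  P4=2
Turnaround = completion − arrival: P1=5, P2=8, P3=3, P4=2
Total turnaround = 5 + 8 + 3 + 2 = 18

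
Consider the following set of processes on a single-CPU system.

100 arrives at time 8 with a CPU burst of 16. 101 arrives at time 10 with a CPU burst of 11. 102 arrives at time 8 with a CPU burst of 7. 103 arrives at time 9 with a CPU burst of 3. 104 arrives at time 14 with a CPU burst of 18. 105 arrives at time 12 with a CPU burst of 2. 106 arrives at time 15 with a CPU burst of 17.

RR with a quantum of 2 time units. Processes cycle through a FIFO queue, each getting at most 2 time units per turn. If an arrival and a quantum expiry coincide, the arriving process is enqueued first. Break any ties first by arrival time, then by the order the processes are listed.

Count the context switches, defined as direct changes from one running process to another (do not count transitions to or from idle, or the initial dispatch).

38

Timeline: | idle 0-8 | 100 8-10 | 102 10-12 | 103 12-14 | 101 14-16 | 100 16-18 | 105 18-20 | 102 20-22 | 104 22-24 | 103 24-25 | 106 25-27 | 101 27-29 | 100 29-31 | 102 31-33 | 104 33-35 | 106 35-37 | 101 37-39 | 100 39-41 | 102 41-42 | 104 42-44 | 106 44-46 | 101 46-48 | 100 48-50 | 104 50-52 | 106 52-54 | 101 54-56 | 100 56-58 | 104 58-60 | 106 60-62 | 101 62-63 | 100 63-65 | 104 65-67 | 106 67-69 | 100 69-71 | 104 71-73 | 106 73-75 | 104 75-77 | 106 77-79 | 104 79-81 | 106 81-82 |
Completion: 100=71  101=63  102=42  103=25  104=81  105=20  106=82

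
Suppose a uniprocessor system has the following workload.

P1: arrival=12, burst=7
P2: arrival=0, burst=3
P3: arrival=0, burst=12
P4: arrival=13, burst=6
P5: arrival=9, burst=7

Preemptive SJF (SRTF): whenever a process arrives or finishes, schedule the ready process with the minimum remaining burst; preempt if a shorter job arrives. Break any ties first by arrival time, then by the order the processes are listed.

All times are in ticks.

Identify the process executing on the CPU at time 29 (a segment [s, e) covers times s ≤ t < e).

Gantt: | P2 0-3 | P3 3-15 | P4 15-21 | P5 21-28 | P1 28-35 |
Completion: P1=35  P2=3  P3=15  P4=21  P5=28

P1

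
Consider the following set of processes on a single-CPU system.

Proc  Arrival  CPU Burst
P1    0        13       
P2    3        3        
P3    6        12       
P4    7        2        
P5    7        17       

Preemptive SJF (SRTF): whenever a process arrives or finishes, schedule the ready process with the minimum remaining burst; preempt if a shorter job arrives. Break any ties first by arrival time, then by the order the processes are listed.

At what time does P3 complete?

Gantt: | P1 0-3 | P2 3-6 | P1 6-7 | P4 7-9 | P1 9-18 | P3 18-30 | P5 30-47 |
Completion: P1=18  P2=6  P3=30  P4=9  P5=47

30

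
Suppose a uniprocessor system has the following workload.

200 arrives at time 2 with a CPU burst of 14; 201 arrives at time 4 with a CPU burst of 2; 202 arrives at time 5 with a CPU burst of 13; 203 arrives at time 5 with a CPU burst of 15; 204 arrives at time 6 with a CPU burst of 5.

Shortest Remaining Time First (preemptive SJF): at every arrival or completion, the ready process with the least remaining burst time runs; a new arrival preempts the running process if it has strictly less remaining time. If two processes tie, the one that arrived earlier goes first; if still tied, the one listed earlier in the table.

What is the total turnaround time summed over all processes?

Timeline: | idle 0-2 | 200 2-4 | 201 4-6 | 204 6-11 | 200 11-23 | 202 23-36 | 203 36-51 |
Completion: 200=23  201=6  202=36  203=51  204=11
Turnaround (C−A): 200=21  201=2  202=31  203=46  204=5
Turnaround = completion − arrival: 200=21, 201=2, 202=31, 203=46, 204=5
Total turnaround = 21 + 2 + 31 + 46 + 5 = 105

105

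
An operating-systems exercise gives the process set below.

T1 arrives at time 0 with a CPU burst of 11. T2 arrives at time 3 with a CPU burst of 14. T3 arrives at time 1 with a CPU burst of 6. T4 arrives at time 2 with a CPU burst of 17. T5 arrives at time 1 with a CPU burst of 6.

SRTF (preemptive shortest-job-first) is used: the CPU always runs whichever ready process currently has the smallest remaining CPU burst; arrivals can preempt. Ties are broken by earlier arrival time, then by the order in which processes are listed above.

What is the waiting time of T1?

12

Gantt: | T1 0-1 | T3 1-7 | T5 7-13 | T1 13-23 | T2 23-37 | T4 37-54 |
Completion: T1=23  T2=37  T3=7  T4=54  T5=13
Turnaround (C−A): T1=23  T2=34  T3=6  T4=52  T5=12
Waiting(T1) = turnaround − burst = 23 − 11 = 12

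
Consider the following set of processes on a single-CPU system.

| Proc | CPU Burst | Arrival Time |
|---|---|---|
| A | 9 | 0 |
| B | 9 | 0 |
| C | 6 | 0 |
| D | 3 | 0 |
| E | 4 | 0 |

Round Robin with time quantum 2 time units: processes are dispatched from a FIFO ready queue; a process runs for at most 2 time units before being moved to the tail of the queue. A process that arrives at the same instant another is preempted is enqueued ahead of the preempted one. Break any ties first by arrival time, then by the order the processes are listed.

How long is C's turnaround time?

Timeline: | A 0-2 | B 2-4 | C 4-6 | D 6-8 | E 8-10 | A 10-12 | B 12-14 | C 14-16 | D 16-17 | E 17-19 | A 19-21 | B 21-23 | C 23-25 | A 25-27 | B 27-29 | A 29-30 | B 30-31 |
Completion: A=30  B=31  C=25  D=17  E=19
Turnaround(C) = completion − arrival = 25 − 0 = 25

25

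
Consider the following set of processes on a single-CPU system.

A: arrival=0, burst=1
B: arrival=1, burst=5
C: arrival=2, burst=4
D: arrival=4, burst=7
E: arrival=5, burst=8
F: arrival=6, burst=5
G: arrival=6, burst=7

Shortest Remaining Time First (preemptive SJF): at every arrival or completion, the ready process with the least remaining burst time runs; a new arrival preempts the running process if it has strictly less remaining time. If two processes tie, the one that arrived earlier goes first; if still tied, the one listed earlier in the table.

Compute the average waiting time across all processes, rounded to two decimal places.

8.43

Timeline: | A 0-1 | B 1-6 | C 6-10 | F 10-15 | D 15-22 | G 22-29 | E 29-37 |
Completion: A=1  B=6  C=10  D=22  E=37  F=15  G=29
Waiting times: A=0, B=0, C=4, D=11, E=24, F=4, G=16
Average waiting = (0+0+4+11+24+4+16) / 7 = 59/7 = 8.43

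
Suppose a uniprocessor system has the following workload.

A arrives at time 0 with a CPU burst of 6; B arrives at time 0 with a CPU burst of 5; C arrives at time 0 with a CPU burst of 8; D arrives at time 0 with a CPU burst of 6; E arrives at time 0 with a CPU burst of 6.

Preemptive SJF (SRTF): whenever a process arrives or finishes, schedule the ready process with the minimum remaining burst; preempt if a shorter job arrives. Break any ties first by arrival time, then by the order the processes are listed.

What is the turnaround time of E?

23

Schedule: | B 0-5 | A 5-11 | D 11-17 | E 17-23 | C 23-31 |
Completion: A=11  B=5  C=31  D=17  E=23
Turnaround(E) = completion − arrival = 23 − 0 = 23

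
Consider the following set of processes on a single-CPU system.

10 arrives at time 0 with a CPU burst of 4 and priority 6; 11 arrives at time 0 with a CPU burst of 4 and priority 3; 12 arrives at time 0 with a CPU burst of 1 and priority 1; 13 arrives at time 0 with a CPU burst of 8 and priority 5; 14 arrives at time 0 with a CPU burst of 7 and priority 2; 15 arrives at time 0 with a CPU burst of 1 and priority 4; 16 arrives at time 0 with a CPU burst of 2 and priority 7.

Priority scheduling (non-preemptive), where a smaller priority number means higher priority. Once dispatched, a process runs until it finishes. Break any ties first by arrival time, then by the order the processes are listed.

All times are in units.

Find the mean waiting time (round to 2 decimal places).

Timeline: | 12 0-1 | 14 1-8 | 11 8-12 | 15 12-13 | 13 13-21 | 10 21-25 | 16 25-27 |
Completion: 10=25  11=12  12=1  13=21  14=8  15=13  16=27
Turnaround (C−A): 10=25  11=12  12=1  13=21  14=8  15=13  16=27
Waiting times: 10=21, 11=8, 12=0, 13=13, 14=1, 15=12, 16=25
Average waiting = (21+8+0+13+1+12+25) / 7 = 80/7 = 11.43

11.43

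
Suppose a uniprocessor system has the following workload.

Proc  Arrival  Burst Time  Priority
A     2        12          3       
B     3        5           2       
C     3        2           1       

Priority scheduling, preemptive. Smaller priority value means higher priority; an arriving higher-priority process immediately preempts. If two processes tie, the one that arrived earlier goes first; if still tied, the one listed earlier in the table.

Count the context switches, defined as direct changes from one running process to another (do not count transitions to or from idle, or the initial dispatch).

3

Schedule: | idle 0-2 | A 2-3 | C 3-5 | B 5-10 | A 10-21 |
Completion: A=21  B=10  C=5
Turnaround (C−A): A=19  B=7  C=2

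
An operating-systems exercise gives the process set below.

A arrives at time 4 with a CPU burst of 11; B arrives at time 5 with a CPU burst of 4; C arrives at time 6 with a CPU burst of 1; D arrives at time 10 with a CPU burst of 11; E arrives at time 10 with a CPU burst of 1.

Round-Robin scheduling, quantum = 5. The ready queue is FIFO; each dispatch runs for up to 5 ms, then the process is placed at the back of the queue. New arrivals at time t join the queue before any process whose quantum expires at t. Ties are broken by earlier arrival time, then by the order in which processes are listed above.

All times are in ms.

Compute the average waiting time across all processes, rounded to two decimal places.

Timeline: | idle 0-4 | A 4-9 | B 9-13 | C 13-14 | A 14-19 | D 19-24 | E 24-25 | A 25-26 | D 26-32 |
Completion: A=26  B=13  C=14  D=32  E=25
Waiting times: A=11, B=4, C=7, D=11, E=14
Average waiting = (11+4+7+11+14) / 5 = 47/5 = 9.40

9.40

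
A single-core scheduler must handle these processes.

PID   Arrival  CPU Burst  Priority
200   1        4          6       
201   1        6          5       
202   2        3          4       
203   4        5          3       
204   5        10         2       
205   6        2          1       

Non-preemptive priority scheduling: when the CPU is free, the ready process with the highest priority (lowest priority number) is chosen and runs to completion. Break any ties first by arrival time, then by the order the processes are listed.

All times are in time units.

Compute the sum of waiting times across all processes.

Gantt: | idle 0-1 | 201 1-7 | 205 7-9 | 204 9-19 | 203 19-24 | 202 24-27 | 200 27-31 |
Completion: 200=31  201=7  202=27  203=24  204=19  205=9
Turnaround (C−A): 200=30  201=6  202=25  203=20  204=14  205=3
Waiting = turnaround − burst: 200=26, 201=0, 202=22, 203=15, 204=4, 205=1
Total waiting = 26 + 0 + 22 + 15 + 4 + 1 = 68

68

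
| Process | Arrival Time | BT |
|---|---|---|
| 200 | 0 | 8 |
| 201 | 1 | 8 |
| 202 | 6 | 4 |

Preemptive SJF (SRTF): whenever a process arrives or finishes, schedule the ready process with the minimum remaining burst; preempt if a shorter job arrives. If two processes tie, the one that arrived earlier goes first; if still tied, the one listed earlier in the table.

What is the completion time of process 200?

Gantt: | 200 0-8 | 202 8-12 | 201 12-20 |
Completion: 200=8  201=20  202=12
Turnaround (C−A): 200=8  201=19  202=6

8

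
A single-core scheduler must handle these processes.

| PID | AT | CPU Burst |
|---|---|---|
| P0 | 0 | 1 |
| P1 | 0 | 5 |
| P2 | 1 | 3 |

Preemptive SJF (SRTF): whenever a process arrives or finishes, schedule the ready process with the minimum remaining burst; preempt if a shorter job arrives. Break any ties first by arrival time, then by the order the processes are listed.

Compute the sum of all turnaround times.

13

Gantt: | P0 0-1 | P2 1-4 | P1 4-9 |
Completion: P0=1  P1=9  P2=4
Turnaround = completion − arrival: P0=1, P1=9, P2=3
Total turnaround = 1 + 9 + 3 = 13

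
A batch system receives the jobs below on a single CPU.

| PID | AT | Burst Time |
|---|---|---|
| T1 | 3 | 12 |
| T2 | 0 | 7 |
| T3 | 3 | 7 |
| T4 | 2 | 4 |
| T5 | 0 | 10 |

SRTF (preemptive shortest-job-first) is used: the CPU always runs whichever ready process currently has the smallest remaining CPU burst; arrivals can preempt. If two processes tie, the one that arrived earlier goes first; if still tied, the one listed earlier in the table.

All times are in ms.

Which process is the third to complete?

T3

Gantt: | T2 0-2 | T4 2-6 | T2 6-11 | T3 11-18 | T5 18-28 | T1 28-40 |
Completion: T1=40  T2=11  T3=18  T4=6  T5=28
Finish order: T4 → T2 → T3 → T5 → T1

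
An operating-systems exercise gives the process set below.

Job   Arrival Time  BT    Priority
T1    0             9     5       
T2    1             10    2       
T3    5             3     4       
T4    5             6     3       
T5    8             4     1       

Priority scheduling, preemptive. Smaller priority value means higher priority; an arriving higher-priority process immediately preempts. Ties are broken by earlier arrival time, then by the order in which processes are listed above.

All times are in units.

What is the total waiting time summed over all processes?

53

Timeline: | T1 0-1 | T2 1-8 | T5 8-12 | T2 12-15 | T4 15-21 | T3 21-24 | T1 24-32 |
Completion: T1=32  T2=15  T3=24  T4=21  T5=12
Turnaround (C−A): T1=32  T2=14  T3=19  T4=16  T5=4
Waiting = turnaround − burst: T1=23, T2=4, T3=16, T4=10, T5=0
Total waiting = 23 + 4 + 16 + 10 + 0 = 53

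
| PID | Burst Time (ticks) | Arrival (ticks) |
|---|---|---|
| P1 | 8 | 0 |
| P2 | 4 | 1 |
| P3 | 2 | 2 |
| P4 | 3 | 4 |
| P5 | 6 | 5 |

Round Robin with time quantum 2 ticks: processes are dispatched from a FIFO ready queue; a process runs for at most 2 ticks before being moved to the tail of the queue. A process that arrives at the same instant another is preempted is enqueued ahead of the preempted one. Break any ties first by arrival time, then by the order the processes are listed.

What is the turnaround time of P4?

Gantt: | P1 0-2 | P2 2-4 | P3 4-6 | P1 6-8 | P4 8-10 | P2 10-12 | P5 12-14 | P1 14-16 | P4 16-17 | P5 17-19 | P1 19-21 | P5 21-23 |
Completion: P1=21  P2=12  P3=6  P4=17  P5=23
Turnaround (C−A): P1=21  P2=11  P3=4  P4=13  P5=18
Turnaround(P4) = completion − arrival = 17 − 4 = 13

13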